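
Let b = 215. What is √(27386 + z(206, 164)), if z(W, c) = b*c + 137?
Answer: √62783 ≈ 250.57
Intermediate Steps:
z(W, c) = 137 + 215*c (z(W, c) = 215*c + 137 = 137 + 215*c)
√(27386 + z(206, 164)) = √(27386 + (137 + 215*164)) = √(27386 + (137 + 35260)) = √(27386 + 35397) = √62783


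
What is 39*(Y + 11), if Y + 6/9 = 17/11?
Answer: 5096/11 ≈ 463.27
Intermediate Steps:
Y = 29/33 (Y = -⅔ + 17/11 = 29/33 ≈ 0.87879)
39*(Y + 11) = 39*(29/33 + 11) = 39*(392/33) = 5096/11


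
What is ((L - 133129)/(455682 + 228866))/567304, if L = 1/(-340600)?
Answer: -45343737401/132270926412435200 ≈ -3.4281e-7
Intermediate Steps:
L = -1/340600 ≈ -2.9360e-6
((L - 133129)/(455682 + 228866))/567304 = ((-1/340600 - 133129)/(455682 + 228866))/567304 = -45343737401/340600/684548*(1/567304) = -45343737401/340600*1/684548*(1/567304) = -45343737401/233157048800*1/567304 = -45343737401/132270926412435200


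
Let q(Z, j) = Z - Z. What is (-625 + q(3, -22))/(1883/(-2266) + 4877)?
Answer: -1416250/11049399 ≈ -0.12817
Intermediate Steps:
q(Z, j) = 0
(-625 + q(3, -22))/(1883/(-2266) + 4877) = (-625 + 0)/(1883/(-2266) + 4877) = -625/(1883*(-1/2266) + 4877) = -625/(-1883/2266 + 4877) = -625/11049399/2266 = -625*2266/11049399 = -1416250/11049399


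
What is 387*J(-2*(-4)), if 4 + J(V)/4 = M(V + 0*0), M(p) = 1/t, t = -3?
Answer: -6708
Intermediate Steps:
M(p) = -⅓ (M(p) = 1/(-3) = -⅓)
J(V) = -52/3 (J(V) = -16 + 4*(-⅓) = -16 - 4/3 = -52/3)
387*J(-2*(-4)) = 387*(-52/3) = -6708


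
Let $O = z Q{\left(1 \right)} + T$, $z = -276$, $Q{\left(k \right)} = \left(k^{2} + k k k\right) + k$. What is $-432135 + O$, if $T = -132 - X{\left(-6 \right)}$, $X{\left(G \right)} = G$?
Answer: $-433089$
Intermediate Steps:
$Q{\left(k \right)} = k + k^{2} + k^{3}$ ($Q{\left(k \right)} = \left(k^{2} + k^{2} k\right) + k = \left(k^{2} + k^{3}\right) + k = k + k^{2} + k^{3}$)
$T = -126$ ($T = -132 - -6 = -132 + 6 = -126$)
$O = -954$ ($O = - 276 \cdot 1 \left(1 + 1 + 1^{2}\right) - 126 = - 276 \cdot 1 \left(1 + 1 + 1\right) - 126 = - 276 \cdot 1 \cdot 3 - 126 = \left(-276\right) 3 - 126 = -828 - 126 = -954$)
$-432135 + O = -432135 - 954 = -433089$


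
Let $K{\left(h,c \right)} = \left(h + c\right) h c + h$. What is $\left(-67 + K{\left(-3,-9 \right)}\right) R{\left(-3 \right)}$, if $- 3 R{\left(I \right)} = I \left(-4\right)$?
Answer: $1576$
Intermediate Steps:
$R{\left(I \right)} = \frac{4 I}{3}$ ($R{\left(I \right)} = - \frac{I \left(-4\right)}{3} = - \frac{\left(-4\right) I}{3} = \frac{4 I}{3}$)
$K{\left(h,c \right)} = h + c h \left(c + h\right)$ ($K{\left(h,c \right)} = \left(c + h\right) h c + h = h \left(c + h\right) c + h = c h \left(c + h\right) + h = h + c h \left(c + h\right)$)
$\left(-67 + K{\left(-3,-9 \right)}\right) R{\left(-3 \right)} = \left(-67 - 3 \left(1 + \left(-9\right)^{2} - -27\right)\right) \frac{4}{3} \left(-3\right) = \left(-67 - 3 \left(1 + 81 + 27\right)\right) \left(-4\right) = \left(-67 - 327\right) \left(-4\right) = \left(-394\right) \left(-4\right) = 1576$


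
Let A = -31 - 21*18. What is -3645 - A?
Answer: -3236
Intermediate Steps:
A = -409 (A = -31 - 378 = -409)
-3645 - A = -3645 - 1*(-409) = -3645 + 409 = -3236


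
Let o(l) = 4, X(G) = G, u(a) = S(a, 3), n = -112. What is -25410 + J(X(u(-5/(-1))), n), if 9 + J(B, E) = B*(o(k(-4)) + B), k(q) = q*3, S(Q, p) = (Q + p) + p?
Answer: -25254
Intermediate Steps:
S(Q, p) = Q + 2*p
u(a) = 6 + a (u(a) = a + 2*3 = a + 6 = 6 + a)
k(q) = 3*q
J(B, E) = -9 + B*(4 + B)
-25410 + J(X(u(-5/(-1))), n) = -25410 + (-9 + (6 - 5/(-1))² + 4*(6 - 5/(-1))) = -25410 + (-9 + (6 - 5*(-1))² + 4*(6 - 5*(-1))) = -25410 + (-9 + (6 + 5)² + 4*(6 + 5)) = -25410 + (-9 + 11² + 4*11) = -25410 + (-9 + 121 + 44) = -25410 + 156 = -25254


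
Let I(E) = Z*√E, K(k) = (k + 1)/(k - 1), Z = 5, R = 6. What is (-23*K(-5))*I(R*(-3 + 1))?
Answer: -460*I*√3/3 ≈ -265.58*I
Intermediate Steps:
K(k) = (1 + k)/(-1 + k)
I(E) = 5*√E
(-23*K(-5))*I(R*(-3 + 1)) = (-23*(1 - 5)/(-1 - 5))*(5*√(6*(-3 + 1))) = (-23*(-4)/(-6))*(5*√(6*(-2))) = (-(-23)*(-4)/6)*(5*√(-12)) = (-23*⅔)*(5*(2*I*√3)) = -460*I*√3/3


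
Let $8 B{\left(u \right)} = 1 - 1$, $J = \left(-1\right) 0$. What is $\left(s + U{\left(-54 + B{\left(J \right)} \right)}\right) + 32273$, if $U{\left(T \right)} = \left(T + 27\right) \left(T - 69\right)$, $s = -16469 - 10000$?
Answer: $9125$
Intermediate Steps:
$J = 0$
$B{\left(u \right)} = 0$ ($B{\left(u \right)} = \frac{1 - 1}{8} = \frac{1}{8} \cdot 0 = 0$)
$s = -26469$
$U{\left(T \right)} = \left(-69 + T\right) \left(27 + T\right)$ ($U{\left(T \right)} = \left(27 + T\right) \left(-69 + T\right) = \left(-69 + T\right) \left(27 + T\right)$)
$\left(s + U{\left(-54 + B{\left(J \right)} \right)}\right) + 32273 = \left(-26469 - \left(1863 - \left(-54 + 0\right)^{2} + 42 \left(-54 + 0\right)\right)\right) + 32273 = \left(-26469 - \left(-405 - 2916\right)\right) + 32273 = \left(-26469 + \left(-1863 + 2916 + 2268\right)\right) + 32273 = \left(-26469 + 3321\right) + 32273 = -23148 + 32273 = 9125$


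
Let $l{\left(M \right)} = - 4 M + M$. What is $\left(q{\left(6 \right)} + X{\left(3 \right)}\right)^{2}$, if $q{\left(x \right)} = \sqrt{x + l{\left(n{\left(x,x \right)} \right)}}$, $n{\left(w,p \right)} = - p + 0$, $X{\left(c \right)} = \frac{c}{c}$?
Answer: $25 + 4 \sqrt{6} \approx 34.798$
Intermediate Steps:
$X{\left(c \right)} = 1$
$n{\left(w,p \right)} = - p$
$l{\left(M \right)} = - 3 M$
$q{\left(x \right)} = 2 \sqrt{x}$ ($q{\left(x \right)} = \sqrt{x - 3 \left(- x\right)} = \sqrt{x + 3 x} = \sqrt{4 x} = 2 \sqrt{x}$)
$\left(q{\left(6 \right)} + X{\left(3 \right)}\right)^{2} = \left(2 \sqrt{6} + 1\right)^{2} = \left(1 + 2 \sqrt{6}\right)^{2}$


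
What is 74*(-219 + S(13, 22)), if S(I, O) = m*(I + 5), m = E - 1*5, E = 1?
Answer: -21534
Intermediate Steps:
m = -4 (m = 1 - 1*5 = 1 - 5 = -4)
S(I, O) = -20 - 4*I (S(I, O) = -4*(I + 5) = -4*(5 + I) = -20 - 4*I)
74*(-219 + S(13, 22)) = 74*(-219 + (-20 - 4*13)) = 74*(-219 + (-20 - 52)) = 74*(-219 - 72) = 74*(-291) = -21534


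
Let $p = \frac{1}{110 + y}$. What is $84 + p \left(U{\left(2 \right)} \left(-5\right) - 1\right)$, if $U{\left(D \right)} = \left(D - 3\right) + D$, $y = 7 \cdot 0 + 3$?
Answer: $\frac{9486}{113} \approx 83.947$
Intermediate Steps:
$y = 3$ ($y = 0 + 3 = 3$)
$U{\left(D \right)} = -3 + 2 D$ ($U{\left(D \right)} = \left(-3 + D\right) + D = -3 + 2 D$)
$p = \frac{1}{113}$ ($p = \frac{1}{110 + 3} = \frac{1}{113} \approx 0.0088496$)
$84 + p \left(U{\left(2 \right)} \left(-5\right) - 1\right) = 84 + \frac{\left(-3 + 2 \cdot 2\right) \left(-5\right) - 1}{113} = 84 + \frac{\left(-3 + 4\right) \left(-5\right) - 1}{113} = 84 + \frac{1 \left(-5\right) - 1}{113} = 84 + \frac{-5 - 1}{113} = 84 + \frac{1}{113} \left(-6\right) = 84 - \frac{6}{113} = \frac{9486}{113}$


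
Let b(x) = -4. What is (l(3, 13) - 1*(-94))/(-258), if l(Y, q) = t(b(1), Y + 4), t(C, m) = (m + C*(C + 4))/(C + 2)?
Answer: -181/516 ≈ -0.35078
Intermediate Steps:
t(C, m) = (m + C*(4 + C))/(2 + C)
l(Y, q) = -2 - Y/2 (l(Y, q) = ((Y + 4) + (-4)² + 4*(-4))/(2 - 4) = ((4 + Y) + 16 - 16)/(-2) = -(4 + Y)/2 = -2 - Y/2)
(l(3, 13) - 1*(-94))/(-258) = ((-2 - ½*3) - 1*(-94))/(-258) = ((-2 - 3/2) + 94)*(-1/258) = (-7/2 + 94)*(-1/258) = (181/2)*(-1/258) = -181/516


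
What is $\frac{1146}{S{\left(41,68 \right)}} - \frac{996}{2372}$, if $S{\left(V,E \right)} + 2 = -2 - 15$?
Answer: $- \frac{684309}{11267} \approx -60.736$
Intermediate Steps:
$S{\left(V,E \right)} = -19$ ($S{\left(V,E \right)} = -2 - 17 = -19$)
$\frac{1146}{S{\left(41,68 \right)}} - \frac{996}{2372} = \frac{1146}{-19} - \frac{996}{2372} = 1146 \left(- \frac{1}{19}\right) - \frac{249}{593} = - \frac{1146}{19} - \frac{249}{593} = - \frac{684309}{11267}$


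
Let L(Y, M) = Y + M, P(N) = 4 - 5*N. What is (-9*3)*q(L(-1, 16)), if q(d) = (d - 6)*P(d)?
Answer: 17253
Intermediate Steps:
L(Y, M) = M + Y
q(d) = (-6 + d)*(4 - 5*d) (q(d) = (d - 6)*(4 - 5*d) = (-6 + d)*(4 - 5*d))
(-9*3)*q(L(-1, 16)) = (-9*3)*(-(-6 + (16 - 1))*(-4 + 5*(16 - 1))) = -(-27)*(-6 + 15)*(-4 + 5*15) = -(-27)*9*(-4 + 75) = -(-27)*9*71 = -27*(-639) = 17253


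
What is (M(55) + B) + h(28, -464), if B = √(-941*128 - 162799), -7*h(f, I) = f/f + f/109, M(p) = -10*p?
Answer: -419787/763 + I*√283247 ≈ -550.18 + 532.21*I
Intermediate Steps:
h(f, I) = -⅐ - f/763 (h(f, I) = -(f/f + f/109)/7 = -(1 + f*(1/109))/7 = -(1 + f/109)/7 = -⅐ - f/763)
B = I*√283247 (B = √(-120448 - 162799) = √(-283247) = I*√283247 ≈ 532.21*I)
(M(55) + B) + h(28, -464) = (-10*55 + I*√283247) + (-⅐ - 1/763*28) = (-550 + I*√283247) + (-⅐ - 4/109) = (-550 + I*√283247) - 137/763 = -419787/763 + I*√283247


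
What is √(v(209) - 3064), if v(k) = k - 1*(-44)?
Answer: I*√2811 ≈ 53.019*I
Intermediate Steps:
v(k) = 44 + k (v(k) = k + 44 = 44 + k)
√(v(209) - 3064) = √((44 + 209) - 3064) = √(253 - 3064) = √(-2811) = I*√2811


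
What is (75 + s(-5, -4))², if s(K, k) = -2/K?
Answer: 142129/25 ≈ 5685.2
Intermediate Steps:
(75 + s(-5, -4))² = (75 - 2/(-5))² = (75 - 2*(-⅕))² = (75 + ⅖)² = (377/5)² = 142129/25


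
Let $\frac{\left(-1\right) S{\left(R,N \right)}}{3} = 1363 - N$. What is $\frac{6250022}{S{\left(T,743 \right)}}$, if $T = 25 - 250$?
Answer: $- \frac{3125011}{930} \approx -3360.2$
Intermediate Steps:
$T = -225$ ($T = 25 - 250 = -225$)
$S{\left(R,N \right)} = -4089 + 3 N$ ($S{\left(R,N \right)} = - 3 \left(1363 - N\right) = -4089 + 3 N$)
$\frac{6250022}{S{\left(T,743 \right)}} = \frac{6250022}{-4089 + 3 \cdot 743} = \frac{6250022}{-4089 + 2229} = \frac{6250022}{-1860} = 6250022 \left(- \frac{1}{1860}\right) = - \frac{3125011}{930}$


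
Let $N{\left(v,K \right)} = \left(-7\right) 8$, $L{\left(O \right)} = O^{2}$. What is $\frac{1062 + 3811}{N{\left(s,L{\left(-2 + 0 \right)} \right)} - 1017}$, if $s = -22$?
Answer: $- \frac{4873}{1073} \approx -4.5415$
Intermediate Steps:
$N{\left(v,K \right)} = -56$
$\frac{1062 + 3811}{N{\left(s,L{\left(-2 + 0 \right)} \right)} - 1017} = \frac{1062 + 3811}{-56 - 1017} = \frac{4873}{-1073} = 4873 \left(- \frac{1}{1073}\right) = - \frac{4873}{1073}$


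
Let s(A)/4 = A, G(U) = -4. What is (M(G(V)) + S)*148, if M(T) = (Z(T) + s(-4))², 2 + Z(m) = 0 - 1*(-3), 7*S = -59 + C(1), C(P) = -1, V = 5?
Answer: 224220/7 ≈ 32031.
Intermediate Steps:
S = -60/7 (S = (-59 - 1)/7 = (⅐)*(-60) = -60/7 ≈ -8.5714)
Z(m) = 1 (Z(m) = -2 + (0 - 1*(-3)) = -2 + (0 + 3) = -2 + 3 = 1)
s(A) = 4*A
M(T) = 225 (M(T) = (1 + 4*(-4))² = (1 - 16)² = (-15)² = 225)
(M(G(V)) + S)*148 = (225 - 60/7)*148 = (1515/7)*148 = 224220/7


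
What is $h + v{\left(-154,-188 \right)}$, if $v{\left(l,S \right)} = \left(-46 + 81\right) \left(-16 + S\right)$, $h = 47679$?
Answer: $40539$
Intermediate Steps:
$v{\left(l,S \right)} = -560 + 35 S$ ($v{\left(l,S \right)} = 35 \left(-16 + S\right) = -560 + 35 S$)
$h + v{\left(-154,-188 \right)} = 47679 + \left(-560 + 35 \left(-188\right)\right) = 47679 - 7140 = 40539$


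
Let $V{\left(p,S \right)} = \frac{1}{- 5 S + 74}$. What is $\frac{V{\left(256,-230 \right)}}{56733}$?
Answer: $\frac{1}{69441192} \approx 1.4401 \cdot 10^{-8}$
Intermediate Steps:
$V{\left(p,S \right)} = \frac{1}{74 - 5 S}$
$\frac{V{\left(256,-230 \right)}}{56733} = \frac{\left(-1\right) \frac{1}{-74 + 5 \left(-230\right)}}{56733} = - \frac{1}{-74 - 1150} \cdot \frac{1}{56733} = - \frac{1}{-1224} \cdot \frac{1}{56733} = \left(-1\right) \left(- \frac{1}{1224}\right) \frac{1}{56733} = \frac{1}{1224} \cdot \frac{1}{56733} = \frac{1}{69441192}$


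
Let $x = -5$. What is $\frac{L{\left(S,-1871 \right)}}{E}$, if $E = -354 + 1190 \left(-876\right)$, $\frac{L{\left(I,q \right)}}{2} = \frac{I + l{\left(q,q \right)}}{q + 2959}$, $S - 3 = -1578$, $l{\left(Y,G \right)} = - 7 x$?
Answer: $\frac{385}{141819984} \approx 2.7147 \cdot 10^{-6}$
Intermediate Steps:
$l{\left(Y,G \right)} = 35$ ($l{\left(Y,G \right)} = \left(-7\right) \left(-5\right) = 35$)
$S = -1575$ ($S = 3 - 1578 = -1575$)
$L{\left(I,q \right)} = \frac{2 \left(35 + I\right)}{2959 + q}$ ($L{\left(I,q \right)} = 2 \frac{I + 35}{q + 2959} = 2 \frac{35 + I}{2959 + q} = \frac{2 \left(35 + I\right)}{2959 + q}$)
$E = -1042794$ ($E = -354 - 1042440 = -1042794$)
$\frac{L{\left(S,-1871 \right)}}{E} = \frac{2 \frac{1}{2959 - 1871} \left(35 - 1575\right)}{-1042794} = 2 \cdot \frac{1}{1088} \left(-1540\right) \left(- \frac{1}{1042794}\right) = \left(- \frac{385}{136}\right) \left(- \frac{1}{1042794}\right) = \frac{385}{141819984}$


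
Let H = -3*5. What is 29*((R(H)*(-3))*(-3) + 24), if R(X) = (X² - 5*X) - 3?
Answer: 78213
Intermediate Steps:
H = -15
R(X) = -3 + X² - 5*X
29*((R(H)*(-3))*(-3) + 24) = 29*(((-3 + (-15)² - 5*(-15))*(-3))*(-3) + 24) = 29*(((-3 + 225 + 75)*(-3))*(-3) + 24) = 29*((297*(-3))*(-3) + 24) = 29*(-891*(-3) + 24) = 29*(2673 + 24) = 29*2697 = 78213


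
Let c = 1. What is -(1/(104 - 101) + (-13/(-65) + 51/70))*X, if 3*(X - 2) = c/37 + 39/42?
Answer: -63653/21756 ≈ -2.9258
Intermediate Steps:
X = 1201/518 (X = 2 + (1/37 + 39/42)/3 = 2 + (1*(1/37) + 39*(1/42))/3 = 2 + (1/37 + 13/14)/3 = 2 + (⅓)*(495/518) = 2 + 165/518 = 1201/518 ≈ 2.3185)
-(1/(104 - 101) + (-13/(-65) + 51/70))*X = -(1/(104 - 101) + (-13/(-65) + 51/70))*1201/518 = -(1/3 + (-13*(-1/65) + 51*(1/70)))*1201/518 = -(⅓ + (⅕ + 51/70))*1201/518 = -(⅓ + 13/14)*1201/518 = -53*1201/(42*518) = -1*63653/21756 = -63653/21756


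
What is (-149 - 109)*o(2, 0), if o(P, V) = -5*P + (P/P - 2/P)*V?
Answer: 2580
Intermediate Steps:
o(P, V) = -5*P + V*(1 - 2/P) (o(P, V) = -5*P + (1 - 2/P)*V = -5*P + V*(1 - 2/P))
(-149 - 109)*o(2, 0) = (-149 - 109)*(0 - 5*2 - 2*0/2) = -258*(0 - 10 - 2*0*½) = -258*(0 - 10 + 0) = -258*(-10) = 2580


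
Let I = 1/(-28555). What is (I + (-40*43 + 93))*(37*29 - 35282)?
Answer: 1589315452074/28555 ≈ 5.5658e+7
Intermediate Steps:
I = -1/28555 ≈ -3.5020e-5
(I + (-40*43 + 93))*(37*29 - 35282) = (-1/28555 + (-40*43 + 93))*(37*29 - 35282) = (-1/28555 + (-1720 + 93))*(1073 - 35282) = (-1/28555 - 1627)*(-34209) = -46458986/28555*(-34209) = 1589315452074/28555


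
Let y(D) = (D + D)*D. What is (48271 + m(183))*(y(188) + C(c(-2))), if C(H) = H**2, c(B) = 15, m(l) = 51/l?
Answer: 208806732324/61 ≈ 3.4231e+9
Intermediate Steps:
y(D) = 2*D**2 (y(D) = (2*D)*D = 2*D**2)
(48271 + m(183))*(y(188) + C(c(-2))) = (48271 + 51/183)*(2*188**2 + 15**2) = (48271 + 51*(1/183))*(2*35344 + 225) = (48271 + 17/61)*(70688 + 225) = (2944548/61)*70913 = 208806732324/61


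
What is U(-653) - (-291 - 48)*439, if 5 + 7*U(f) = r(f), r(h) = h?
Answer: 148727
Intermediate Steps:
U(f) = -5/7 + f/7
U(-653) - (-291 - 48)*439 = (-5/7 + (⅐)*(-653)) - (-291 - 48)*439 = (-5/7 - 653/7) - (-339)*439 = -94 - 1*(-148821) = -94 + 148821 = 148727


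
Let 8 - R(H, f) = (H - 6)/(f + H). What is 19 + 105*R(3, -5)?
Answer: 1403/2 ≈ 701.50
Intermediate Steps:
R(H, f) = 8 - (-6 + H)/(H + f) (R(H, f) = 8 - (H - 6)/(f + H) = 8 - (-6 + H)/(H + f))
19 + 105*R(3, -5) = 19 + 105*((6 + 7*3 + 8*(-5))/(3 - 5)) = 19 + 105*((6 + 21 - 40)/(-2)) = 19 + 105*(-½*(-13)) = 19 + 105*(13/2) = 19 + 1365/2 = 1403/2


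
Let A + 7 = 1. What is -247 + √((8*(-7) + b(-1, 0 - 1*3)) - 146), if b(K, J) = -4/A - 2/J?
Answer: -247 + I*√1806/3 ≈ -247.0 + 14.166*I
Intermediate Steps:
A = -6 (A = -7 + 1 = -6)
b(K, J) = ⅔ - 2/J (b(K, J) = -4/(-6) - 2/J = -4*(-⅙) - 2/J = ⅔ - 2/J)
-247 + √((8*(-7) + b(-1, 0 - 1*3)) - 146) = -247 + √((8*(-7) + (⅔ - 2/(0 - 1*3))) - 146) = -247 + √((-56 + (⅔ - 2/(0 - 3))) - 146) = -247 + √((-56 + (⅔ - 2/(-3))) - 146) = -247 + √((-56 + (⅔ - 2*(-⅓))) - 146) = -247 + √((-56 + (⅔ + ⅔)) - 146) = -247 + √((-56 + 4/3) - 146) = -247 + √(-164/3 - 146) = -247 + √(-602/3) = -247 + I*√1806/3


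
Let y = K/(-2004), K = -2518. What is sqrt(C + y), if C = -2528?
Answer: I*sqrt(2536860594)/1002 ≈ 50.267*I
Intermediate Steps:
y = 1259/1002 (y = -2518/(-2004) = -2518*(-1/2004) = 1259/1002 ≈ 1.2565)
sqrt(C + y) = sqrt(-2528 + 1259/1002) = sqrt(-2531797/1002) = I*sqrt(2536860594)/1002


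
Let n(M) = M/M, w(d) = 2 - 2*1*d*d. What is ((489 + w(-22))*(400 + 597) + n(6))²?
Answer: 226164922624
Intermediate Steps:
w(d) = 2 - 2*d² (w(d) = 2 - 2*d*d = 2 - 2*d²)
n(M) = 1
((489 + w(-22))*(400 + 597) + n(6))² = ((489 + (2 - 2*(-22)²))*(400 + 597) + 1)² = ((489 + (2 - 2*484))*997 + 1)² = ((489 + (2 - 968))*997 + 1)² = ((489 - 966)*997 + 1)² = (-477*997 + 1)² = (-475569 + 1)² = (-475568)² = 226164922624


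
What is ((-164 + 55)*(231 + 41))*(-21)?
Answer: 622608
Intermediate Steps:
((-164 + 55)*(231 + 41))*(-21) = -109*272*(-21) = -29648*(-21) = 622608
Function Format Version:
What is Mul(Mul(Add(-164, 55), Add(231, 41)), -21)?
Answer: 622608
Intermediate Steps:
Mul(Mul(Add(-164, 55), Add(231, 41)), -21) = Mul(Mul(-109, 272), -21) = Mul(-29648, -21) = 622608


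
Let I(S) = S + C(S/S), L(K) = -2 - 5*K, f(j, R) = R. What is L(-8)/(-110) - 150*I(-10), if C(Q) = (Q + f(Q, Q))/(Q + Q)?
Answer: 74231/55 ≈ 1349.7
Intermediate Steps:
C(Q) = 1 (C(Q) = (Q + Q)/(Q + Q) = (2*Q)/((2*Q)) = (2*Q)*(1/(2*Q)) = 1)
I(S) = 1 + S (I(S) = S + 1 = 1 + S)
L(-8)/(-110) - 150*I(-10) = (-2 - 5*(-8))/(-110) - 150*(1 - 10) = (-2 + 40)*(-1/110) - 150*(-9) = 38*(-1/110) + 1350 = -19/55 + 1350 = 74231/55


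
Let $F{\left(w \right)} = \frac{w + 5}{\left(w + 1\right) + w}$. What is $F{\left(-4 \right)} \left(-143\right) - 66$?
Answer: $- \frac{319}{7} \approx -45.571$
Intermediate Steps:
$F{\left(w \right)} = \frac{5 + w}{1 + 2 w}$ ($F{\left(w \right)} = \frac{5 + w}{\left(1 + w\right) + w} = \frac{5 + w}{1 + 2 w}$)
$F{\left(-4 \right)} \left(-143\right) - 66 = \frac{5 - 4}{1 + 2 \left(-4\right)} \left(-143\right) - 66 = \frac{1}{1 - 8} \cdot 1 \left(-143\right) - 66 = \frac{1}{-7} \cdot 1 \left(-143\right) - 66 = \left(- \frac{1}{7}\right) 1 \left(-143\right) - 66 = \left(- \frac{1}{7}\right) \left(-143\right) - 66 = \frac{143}{7} - 66 = - \frac{319}{7}$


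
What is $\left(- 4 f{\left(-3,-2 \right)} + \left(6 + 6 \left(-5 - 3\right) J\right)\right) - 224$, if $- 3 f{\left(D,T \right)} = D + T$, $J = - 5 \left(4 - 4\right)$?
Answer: $- \frac{674}{3} \approx -224.67$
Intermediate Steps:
$J = 0$ ($J = \left(-5\right) 0 = 0$)
$f{\left(D,T \right)} = - \frac{D}{3} - \frac{T}{3}$ ($f{\left(D,T \right)} = - \frac{D + T}{3} = - \frac{D}{3} - \frac{T}{3}$)
$\left(- 4 f{\left(-3,-2 \right)} + \left(6 + 6 \left(-5 - 3\right) J\right)\right) - 224 = \left(- 4 \left(\left(- \frac{1}{3}\right) \left(-3\right) - - \frac{2}{3}\right) + \left(6 + 6 \left(-5 - 3\right) 0\right)\right) - 224 = \left(- 4 \left(1 + \frac{2}{3}\right) + \left(6 + 6 \left(-8\right) 0\right)\right) - 224 = \left(\left(-4\right) \frac{5}{3} + \left(6 - 0\right)\right) - 224 = \left(- \frac{20}{3} + \left(6 + 0\right)\right) - 224 = \left(- \frac{20}{3} + 6\right) - 224 = - \frac{2}{3} - 224 = - \frac{674}{3}$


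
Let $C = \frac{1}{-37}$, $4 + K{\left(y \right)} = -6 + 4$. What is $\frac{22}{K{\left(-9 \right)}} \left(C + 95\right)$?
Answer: $- \frac{38654}{111} \approx -348.23$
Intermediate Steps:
$K{\left(y \right)} = -6$ ($K{\left(y \right)} = -4 + \left(-6 + 4\right) = -4 - 2 = -6$)
$C = - \frac{1}{37} \approx -0.027027$
$\frac{22}{K{\left(-9 \right)}} \left(C + 95\right) = \frac{22}{-6} \left(- \frac{1}{37} + 95\right) = 22 \left(- \frac{1}{6}\right) \frac{3514}{37} = \left(- \frac{11}{3}\right) \frac{3514}{37} = - \frac{38654}{111}$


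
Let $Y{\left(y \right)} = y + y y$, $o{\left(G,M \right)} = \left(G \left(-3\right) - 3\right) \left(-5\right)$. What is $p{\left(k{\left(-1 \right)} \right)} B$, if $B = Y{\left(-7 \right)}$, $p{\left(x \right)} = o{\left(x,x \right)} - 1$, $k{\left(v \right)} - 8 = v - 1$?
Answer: $4368$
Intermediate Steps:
$o{\left(G,M \right)} = 15 + 15 G$ ($o{\left(G,M \right)} = \left(- 3 G - 3\right) \left(-5\right) = \left(-3 - 3 G\right) \left(-5\right) = 15 + 15 G$)
$k{\left(v \right)} = 7 + v$ ($k{\left(v \right)} = 8 + \left(v - 1\right) = 8 + \left(-1 + v\right) = 7 + v$)
$p{\left(x \right)} = 14 + 15 x$ ($p{\left(x \right)} = \left(15 + 15 x\right) - 1 = 14 + 15 x$)
$Y{\left(y \right)} = y + y^{2}$
$B = 42$ ($B = - 7 \left(1 - 7\right) = \left(-7\right) \left(-6\right) = 42$)
$p{\left(k{\left(-1 \right)} \right)} B = \left(14 + 15 \left(7 - 1\right)\right) 42 = \left(14 + 15 \cdot 6\right) 42 = \left(14 + 90\right) 42 = 104 \cdot 42 = 4368$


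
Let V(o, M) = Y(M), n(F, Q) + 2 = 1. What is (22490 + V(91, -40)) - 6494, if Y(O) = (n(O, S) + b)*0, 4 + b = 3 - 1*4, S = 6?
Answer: 15996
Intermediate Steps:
n(F, Q) = -1 (n(F, Q) = -2 + 1 = -1)
b = -5 (b = -4 + (3 - 1*4) = -4 + (3 - 4) = -4 - 1 = -5)
Y(O) = 0 (Y(O) = (-1 - 5)*0 = -6*0 = 0)
V(o, M) = 0
(22490 + V(91, -40)) - 6494 = (22490 + 0) - 6494 = 22490 - 6494 = 15996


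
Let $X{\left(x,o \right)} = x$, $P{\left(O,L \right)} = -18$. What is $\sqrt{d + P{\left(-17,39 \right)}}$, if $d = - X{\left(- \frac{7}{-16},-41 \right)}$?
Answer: $\frac{i \sqrt{295}}{4} \approx 4.2939 i$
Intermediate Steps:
$d = - \frac{7}{16}$ ($d = - \frac{-7}{-16} = - \frac{\left(-7\right) \left(-1\right)}{16} = \left(-1\right) \frac{7}{16} = - \frac{7}{16} \approx -0.4375$)
$\sqrt{d + P{\left(-17,39 \right)}} = \sqrt{- \frac{7}{16} - 18} = \sqrt{- \frac{295}{16}} = \frac{i \sqrt{295}}{4}$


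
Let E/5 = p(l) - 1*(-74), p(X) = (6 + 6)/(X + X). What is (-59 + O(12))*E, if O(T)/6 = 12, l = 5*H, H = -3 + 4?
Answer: 4888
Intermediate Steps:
H = 1
l = 5 (l = 5*1 = 5)
O(T) = 72 (O(T) = 6*12 = 72)
p(X) = 6/X (p(X) = 12/((2*X)) = 12*(1/(2*X)) = 6/X)
E = 376 (E = 5*(6/5 - 1*(-74)) = 5*(6*(⅕) + 74) = 5*(6/5 + 74) = 5*(376/5) = 376)
(-59 + O(12))*E = (-59 + 72)*376 = 13*376 = 4888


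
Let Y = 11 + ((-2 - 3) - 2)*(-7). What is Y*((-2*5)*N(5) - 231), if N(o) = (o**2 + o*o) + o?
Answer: -46860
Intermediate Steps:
N(o) = o + 2*o**2 (N(o) = (o**2 + o**2) + o = 2*o**2 + o = o + 2*o**2)
Y = 60 (Y = 11 + (-5 - 2)*(-7) = 11 - 7*(-7) = 11 + 49 = 60)
Y*((-2*5)*N(5) - 231) = 60*((-2*5)*(5*(1 + 2*5)) - 231) = 60*(-50*(1 + 10) - 231) = 60*(-50*11 - 231) = 60*(-10*55 - 231) = 60*(-550 - 231) = 60*(-781) = -46860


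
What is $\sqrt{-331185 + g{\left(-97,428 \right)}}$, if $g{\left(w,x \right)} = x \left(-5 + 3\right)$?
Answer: $i \sqrt{332041} \approx 576.23 i$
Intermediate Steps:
$g{\left(w,x \right)} = - 2 x$ ($g{\left(w,x \right)} = x \left(-2\right) = - 2 x$)
$\sqrt{-331185 + g{\left(-97,428 \right)}} = \sqrt{-331185 - 856} = \sqrt{-332041} = i \sqrt{332041}$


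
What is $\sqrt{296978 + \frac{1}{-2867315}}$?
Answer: $\frac{\sqrt{2441603233940154735}}{2867315} \approx 544.96$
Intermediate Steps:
$\sqrt{296978 + \frac{1}{-2867315}} = \sqrt{296978 - \frac{1}{2867315}} = \sqrt{\frac{851529474069}{2867315}} = \frac{\sqrt{2441603233940154735}}{2867315}$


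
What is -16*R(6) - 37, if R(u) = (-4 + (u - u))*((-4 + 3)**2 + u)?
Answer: 411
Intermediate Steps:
R(u) = -4 - 4*u (R(u) = (-4 + 0)*((-1)**2 + u) = -4*(1 + u) = -4 - 4*u)
-16*R(6) - 37 = -16*(-4 - 4*6) - 37 = -16*(-4 - 24) - 37 = -16*(-28) - 37 = 448 - 37 = 411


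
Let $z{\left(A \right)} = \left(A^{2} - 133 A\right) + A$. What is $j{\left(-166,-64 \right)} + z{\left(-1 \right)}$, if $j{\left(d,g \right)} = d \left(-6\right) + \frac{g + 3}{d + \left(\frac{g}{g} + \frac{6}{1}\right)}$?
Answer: $\frac{179572}{159} \approx 1129.4$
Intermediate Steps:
$z{\left(A \right)} = A^{2} - 132 A$
$j{\left(d,g \right)} = - 6 d + \frac{3 + g}{7 + d}$ ($j{\left(d,g \right)} = - 6 d + \frac{3 + g}{d + \left(1 + 6 \cdot 1\right)} = - 6 d + \frac{3 + g}{d + \left(1 + 6\right)} = - 6 d + \frac{3 + g}{d + 7} = - 6 d + \frac{3 + g}{7 + d}$)
$j{\left(-166,-64 \right)} + z{\left(-1 \right)} = \frac{3 - 64 - -6972 - 6 \left(-166\right)^{2}}{7 - 166} - \left(-132 - 1\right) = \frac{3 - 64 + 6972 - 165336}{-159} - -133 = - \frac{3 - 64 + 6972 - 165336}{159} + 133 = \left(- \frac{1}{159}\right) \left(-158425\right) + 133 = \frac{158425}{159} + 133 = \frac{179572}{159}$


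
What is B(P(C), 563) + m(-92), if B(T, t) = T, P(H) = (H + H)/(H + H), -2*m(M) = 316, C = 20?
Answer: -157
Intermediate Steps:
m(M) = -158 (m(M) = -1/2*316 = -158)
P(H) = 1 (P(H) = (2*H)/((2*H)) = (2*H)*(1/(2*H)) = 1)
B(P(C), 563) + m(-92) = 1 - 158 = -157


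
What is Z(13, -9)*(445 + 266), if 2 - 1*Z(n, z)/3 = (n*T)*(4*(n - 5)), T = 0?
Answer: 4266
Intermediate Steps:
Z(n, z) = 6 (Z(n, z) = 6 - 3*n*0*4*(n - 5) = 6 - 0*4*(-5 + n) = 6 - 0*(-20 + 4*n) = 6 - 3*0 = 6 + 0 = 6)
Z(13, -9)*(445 + 266) = 6*(445 + 266) = 6*711 = 4266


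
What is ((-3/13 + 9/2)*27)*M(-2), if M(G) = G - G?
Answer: 0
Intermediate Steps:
M(G) = 0
((-3/13 + 9/2)*27)*M(-2) = ((-3/13 + 9/2)*27)*0 = ((111/26)*27)*0 = (2997/26)*0 = 0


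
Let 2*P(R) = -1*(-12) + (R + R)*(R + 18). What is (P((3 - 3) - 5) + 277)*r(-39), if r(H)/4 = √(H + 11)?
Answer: 1744*I*√7 ≈ 4614.2*I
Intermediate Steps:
r(H) = 4*√(11 + H) (r(H) = 4*√(H + 11) = 4*√(11 + H))
P(R) = 6 + R*(18 + R) (P(R) = (-1*(-12) + (R + R)*(R + 18))/2 = (12 + (2*R)*(18 + R))/2 = (12 + 2*R*(18 + R))/2 = 6 + R*(18 + R))
(P((3 - 3) - 5) + 277)*r(-39) = ((6 + ((3 - 3) - 5)² + 18*((3 - 3) - 5)) + 277)*(4*√(11 - 39)) = ((6 + (0 - 5)² + 18*(0 - 5)) + 277)*(4*√(-28)) = ((6 + (-5)² + 18*(-5)) + 277)*(4*(2*I*√7)) = ((6 + 25 - 90) + 277)*(8*I*√7) = (-59 + 277)*(8*I*√7) = 218*(8*I*√7) = 1744*I*√7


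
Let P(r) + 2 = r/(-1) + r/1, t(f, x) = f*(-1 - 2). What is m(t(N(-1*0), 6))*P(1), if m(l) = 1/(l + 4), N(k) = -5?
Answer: -2/19 ≈ -0.10526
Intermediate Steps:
t(f, x) = -3*f (t(f, x) = f*(-3) = -3*f)
m(l) = 1/(4 + l)
P(r) = -2 (P(r) = -2 + (r/(-1) + r/1) = -2 + (r*(-1) + r*1) = -2 + (-r + r) = -2 + 0 = -2)
m(t(N(-1*0), 6))*P(1) = -2/(4 - 3*(-5)) = -2/(4 + 15) = -2/19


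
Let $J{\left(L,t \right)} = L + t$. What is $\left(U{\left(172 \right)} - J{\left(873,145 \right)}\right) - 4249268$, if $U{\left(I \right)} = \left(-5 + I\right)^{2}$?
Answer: $-4222397$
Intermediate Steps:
$\left(U{\left(172 \right)} - J{\left(873,145 \right)}\right) - 4249268 = \left(\left(-5 + 172\right)^{2} - \left(873 + 145\right)\right) - 4249268 = \left(167^{2} - 1018\right) - 4249268 = \left(27889 - 1018\right) - 4249268 = 26871 - 4249268 = -4222397$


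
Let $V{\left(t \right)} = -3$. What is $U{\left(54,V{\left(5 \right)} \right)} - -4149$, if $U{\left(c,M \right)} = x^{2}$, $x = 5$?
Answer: $4174$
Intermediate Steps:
$U{\left(c,M \right)} = 25$ ($U{\left(c,M \right)} = 5^{2} = 25$)
$U{\left(54,V{\left(5 \right)} \right)} - -4149 = 25 - -4149 = 25 + 4149 = 4174$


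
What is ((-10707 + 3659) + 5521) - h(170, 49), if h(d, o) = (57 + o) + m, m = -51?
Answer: -1582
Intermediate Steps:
h(d, o) = 6 + o (h(d, o) = (57 + o) - 51 = 6 + o)
((-10707 + 3659) + 5521) - h(170, 49) = ((-10707 + 3659) + 5521) - (6 + 49) = (-7048 + 5521) - 1*55 = -1527 - 55 = -1582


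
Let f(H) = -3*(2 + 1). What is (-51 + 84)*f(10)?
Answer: -297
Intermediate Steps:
f(H) = -9 (f(H) = -3*3 = -9)
(-51 + 84)*f(10) = (-51 + 84)*(-9) = 33*(-9) = -297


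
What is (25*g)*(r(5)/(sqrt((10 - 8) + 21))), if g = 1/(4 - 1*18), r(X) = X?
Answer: -125*sqrt(23)/322 ≈ -1.8617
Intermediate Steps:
g = -1/14 (g = 1/(4 - 18) = 1/(-14) = -1/14 ≈ -0.071429)
(25*g)*(r(5)/(sqrt((10 - 8) + 21))) = (25*(-1/14))*(5/(sqrt((10 - 8) + 21))) = -125/(14*(sqrt(2 + 21))) = -125/(14*(sqrt(23))) = -125*sqrt(23)/23/14 = -125*sqrt(23)/322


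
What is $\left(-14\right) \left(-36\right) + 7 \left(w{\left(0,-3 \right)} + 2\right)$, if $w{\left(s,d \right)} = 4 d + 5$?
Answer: $469$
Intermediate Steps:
$w{\left(s,d \right)} = 5 + 4 d$
$\left(-14\right) \left(-36\right) + 7 \left(w{\left(0,-3 \right)} + 2\right) = \left(-14\right) \left(-36\right) + 7 \left(\left(5 + 4 \left(-3\right)\right) + 2\right) = 504 + 7 \left(\left(5 - 12\right) + 2\right) = 504 + 7 \left(-7 + 2\right) = 504 + 7 \left(-5\right) = 504 - 35 = 469$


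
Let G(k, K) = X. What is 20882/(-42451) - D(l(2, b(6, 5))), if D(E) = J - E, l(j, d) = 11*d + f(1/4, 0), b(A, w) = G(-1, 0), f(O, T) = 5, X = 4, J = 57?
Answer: -360490/42451 ≈ -8.4919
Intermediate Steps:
G(k, K) = 4
b(A, w) = 4
l(j, d) = 5 + 11*d (l(j, d) = 11*d + 5 = 5 + 11*d)
D(E) = 57 - E
20882/(-42451) - D(l(2, b(6, 5))) = 20882/(-42451) - (57 - (5 + 11*4)) = 20882*(-1/42451) - (57 - (5 + 44)) = -20882/42451 - (57 - 1*49) = -20882/42451 - (57 - 49) = -20882/42451 - 1*8 = -20882/42451 - 8 = -360490/42451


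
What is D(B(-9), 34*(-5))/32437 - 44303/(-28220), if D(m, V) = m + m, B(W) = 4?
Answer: 1437282171/915372140 ≈ 1.5702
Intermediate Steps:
D(m, V) = 2*m
D(B(-9), 34*(-5))/32437 - 44303/(-28220) = (2*4)/32437 - 44303/(-28220) = 8*(1/32437) - 44303*(-1/28220) = 8/32437 + 44303/28220 = 1437282171/915372140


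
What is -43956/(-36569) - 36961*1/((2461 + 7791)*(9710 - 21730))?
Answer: 5418007309049/4506362763760 ≈ 1.2023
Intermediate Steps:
-43956/(-36569) - 36961*1/((2461 + 7791)*(9710 - 21730)) = -43956*(-1/36569) - 36961/((-12020*10252)) = 43956/36569 - 36961/(-123229040) = 43956/36569 - 36961*(-1/123229040) = 43956/36569 + 36961/123229040 = 5418007309049/4506362763760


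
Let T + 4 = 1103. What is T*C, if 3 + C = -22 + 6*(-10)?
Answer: -93415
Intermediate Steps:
C = -85 (C = -3 + (-22 + 6*(-10)) = -3 + (-22 - 60) = -3 - 82 = -85)
T = 1099 (T = -4 + 1103 = 1099)
T*C = 1099*(-85) = -93415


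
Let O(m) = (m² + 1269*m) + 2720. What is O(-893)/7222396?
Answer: -83262/1805599 ≈ -0.046113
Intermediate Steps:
O(m) = 2720 + m² + 1269*m
O(-893)/7222396 = (2720 + (-893)² + 1269*(-893))/7222396 = (2720 + 797449 - 1133217)*(1/7222396) = -333048*1/7222396 = -83262/1805599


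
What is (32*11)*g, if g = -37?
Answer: -13024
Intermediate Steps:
(32*11)*g = (32*11)*(-37) = 352*(-37) = -13024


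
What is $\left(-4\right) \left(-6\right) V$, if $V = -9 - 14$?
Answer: $-552$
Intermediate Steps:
$V = -23$
$\left(-4\right) \left(-6\right) V = \left(-4\right) \left(-6\right) \left(-23\right) = 24 \left(-23\right) = -552$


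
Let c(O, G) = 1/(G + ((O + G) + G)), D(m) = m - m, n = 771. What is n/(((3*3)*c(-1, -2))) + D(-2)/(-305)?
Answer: -1799/3 ≈ -599.67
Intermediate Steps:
D(m) = 0
c(O, G) = 1/(O + 3*G) (c(O, G) = 1/(G + ((G + O) + G)) = 1/(G + (O + 2*G)) = 1/(O + 3*G))
n/(((3*3)*c(-1, -2))) + D(-2)/(-305) = 771/(((3*3)/(-1 + 3*(-2)))) + 0/(-305) = 771/((9/(-1 - 6))) + 0*(-1/305) = 771/((9/(-7))) + 0 = 771/((9*(-⅐))) + 0 = 771/(-9/7) + 0 = 771*(-7/9) + 0 = -1799/3 + 0 = -1799/3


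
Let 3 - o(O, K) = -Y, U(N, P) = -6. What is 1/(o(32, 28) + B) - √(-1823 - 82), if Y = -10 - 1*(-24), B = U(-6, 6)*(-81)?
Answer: 1/503 - I*√1905 ≈ 0.0019881 - 43.646*I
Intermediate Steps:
B = 486 (B = -6*(-81) = 486)
Y = 14 (Y = -10 + 24 = 14)
o(O, K) = 17 (o(O, K) = 3 - (-1)*14 = 3 - 1*(-14) = 3 + 14 = 17)
1/(o(32, 28) + B) - √(-1823 - 82) = 1/(17 + 486) - √(-1823 - 82) = 1/503 - √(-1905) = 1/503 - I*√1905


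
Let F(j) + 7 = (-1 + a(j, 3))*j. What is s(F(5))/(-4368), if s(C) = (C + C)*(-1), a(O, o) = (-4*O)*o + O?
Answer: -41/312 ≈ -0.13141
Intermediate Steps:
a(O, o) = O - 4*O*o (a(O, o) = -4*O*o + O = O - 4*O*o)
F(j) = -7 + j*(-1 - 11*j) (F(j) = -7 + (-1 + j*(1 - 4*3))*j = -7 + (-1 + j*(1 - 12))*j = -7 + (-1 + j*(-11))*j = -7 + (-1 - 11*j)*j = -7 + j*(-1 - 11*j))
s(C) = -2*C (s(C) = (2*C)*(-1) = -2*C)
s(F(5))/(-4368) = -2*(-7 - 1*5 - 11*5²)/(-4368) = -2*(-7 - 5 - 11*25)*(-1/4368) = -2*(-7 - 5 - 275)*(-1/4368) = -2*(-287)*(-1/4368) = 574*(-1/4368) = -41/312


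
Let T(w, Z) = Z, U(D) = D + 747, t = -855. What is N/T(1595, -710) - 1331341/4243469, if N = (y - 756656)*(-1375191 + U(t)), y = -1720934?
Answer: -1445931105487805540/301286299 ≈ -4.7992e+9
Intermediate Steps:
U(D) = 747 + D
N = 3407427049410 (N = (-1720934 - 756656)*(-1375191 + (747 - 855)) = -2477590*(-1375191 - 108) = -2477590*(-1375299) = 3407427049410)
N/T(1595, -710) - 1331341/4243469 = 3407427049410/(-710) - 1331341/4243469 = 3407427049410*(-1/710) - 1331341*1/4243469 = -340742704941/71 - 1331341/4243469 = -1445931105487805540/301286299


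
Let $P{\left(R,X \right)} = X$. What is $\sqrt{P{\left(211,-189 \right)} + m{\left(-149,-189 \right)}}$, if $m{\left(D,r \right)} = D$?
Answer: $13 i \sqrt{2} \approx 18.385 i$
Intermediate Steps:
$\sqrt{P{\left(211,-189 \right)} + m{\left(-149,-189 \right)}} = \sqrt{-189 - 149} = \sqrt{-338} = 13 i \sqrt{2}$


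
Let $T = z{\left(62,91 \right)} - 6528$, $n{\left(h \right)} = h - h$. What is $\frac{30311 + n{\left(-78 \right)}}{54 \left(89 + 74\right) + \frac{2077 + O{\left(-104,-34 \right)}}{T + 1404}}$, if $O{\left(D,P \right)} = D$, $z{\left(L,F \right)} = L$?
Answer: $\frac{153434282}{44553751} \approx 3.4438$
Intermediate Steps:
$n{\left(h \right)} = 0$
$T = -6466$ ($T = 62 - 6528 = -6466$)
$\frac{30311 + n{\left(-78 \right)}}{54 \left(89 + 74\right) + \frac{2077 + O{\left(-104,-34 \right)}}{T + 1404}} = \frac{30311 + 0}{54 \left(89 + 74\right) + \frac{2077 - 104}{-6466 + 1404}} = \frac{30311}{54 \cdot 163 + \frac{1973}{-5062}} = \frac{30311}{8802 + 1973 \left(- \frac{1}{5062}\right)} = \frac{30311}{8802 - \frac{1973}{5062}} = \frac{30311}{\frac{44553751}{5062}} = 30311 \cdot \frac{5062}{44553751} = \frac{153434282}{44553751}$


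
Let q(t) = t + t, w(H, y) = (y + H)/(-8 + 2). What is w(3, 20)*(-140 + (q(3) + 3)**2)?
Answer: 1357/6 ≈ 226.17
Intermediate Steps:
w(H, y) = -H/6 - y/6 (w(H, y) = (H + y)/(-6) = (H + y)*(-1/6) = -H/6 - y/6)
q(t) = 2*t
w(3, 20)*(-140 + (q(3) + 3)**2) = (-1/6*3 - 1/6*20)*(-140 + (2*3 + 3)**2) = (-1/2 - 10/3)*(-140 + (6 + 3)**2) = -23*(-140 + 9**2)/6 = -23*(-140 + 81)/6 = -23/6*(-59) = 1357/6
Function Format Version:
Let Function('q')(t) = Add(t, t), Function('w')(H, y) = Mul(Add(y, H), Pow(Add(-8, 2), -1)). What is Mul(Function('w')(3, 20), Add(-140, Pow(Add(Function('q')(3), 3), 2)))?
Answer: Rational(1357, 6) ≈ 226.17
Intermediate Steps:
Function('w')(H, y) = Add(Mul(Rational(-1, 6), H), Mul(Rational(-1, 6), y)) (Function('w')(H, y) = Mul(Add(H, y), Pow(-6, -1)) = Mul(Add(H, y), Rational(-1, 6)) = Add(Mul(Rational(-1, 6), H), Mul(Rational(-1, 6), y)))
Function('q')(t) = Mul(2, t)
Mul(Function('w')(3, 20), Add(-140, Pow(Add(Function('q')(3), 3), 2))) = Mul(Add(Mul(Rational(-1, 6), 3), Mul(Rational(-1, 6), 20)), Add(-140, Pow(Add(Mul(2, 3), 3), 2))) = Mul(Add(Rational(-1, 2), Rational(-10, 3)), Add(-140, Pow(Add(6, 3), 2))) = Mul(Rational(-23, 6), Add(-140, Pow(9, 2))) = Mul(Rational(-23, 6), Add(-140, 81)) = Mul(Rational(-23, 6), -59) = Rational(1357, 6)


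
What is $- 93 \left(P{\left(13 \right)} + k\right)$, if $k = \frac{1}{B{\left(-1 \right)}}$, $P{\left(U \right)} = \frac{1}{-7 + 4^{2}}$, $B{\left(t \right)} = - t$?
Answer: $- \frac{310}{3} \approx -103.33$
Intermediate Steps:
$P{\left(U \right)} = \frac{1}{9}$ ($P{\left(U \right)} = \frac{1}{-7 + 16} = \frac{1}{9}$)
$k = 1$ ($k = \frac{1}{\left(-1\right) \left(-1\right)} = 1^{-1} = 1$)
$- 93 \left(P{\left(13 \right)} + k\right) = - 93 \left(\frac{1}{9} + 1\right) = \left(-93\right) \frac{10}{9} = - \frac{310}{3}$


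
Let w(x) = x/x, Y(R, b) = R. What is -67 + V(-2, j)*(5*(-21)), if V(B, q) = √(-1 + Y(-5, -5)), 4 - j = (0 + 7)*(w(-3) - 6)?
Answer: -67 - 105*I*√6 ≈ -67.0 - 257.2*I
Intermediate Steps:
w(x) = 1
j = 39 (j = 4 - (0 + 7)*(1 - 6) = 4 - 7*(-5) = 4 - 1*(-35) = 4 + 35 = 39)
V(B, q) = I*√6 (V(B, q) = √(-1 - 5) = √(-6) = I*√6)
-67 + V(-2, j)*(5*(-21)) = -67 + (I*√6)*(5*(-21)) = -67 + (I*√6)*(-105) = -67 - 105*I*√6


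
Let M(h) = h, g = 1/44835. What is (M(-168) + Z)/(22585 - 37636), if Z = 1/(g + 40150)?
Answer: 100806999111/9031228384267 ≈ 0.011162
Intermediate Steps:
g = 1/44835 ≈ 2.2304e-5
Z = 44835/1800125251 (Z = 1/(1/44835 + 40150) = 1/(1800125251/44835) = 44835/1800125251 ≈ 2.4907e-5)
(M(-168) + Z)/(22585 - 37636) = (-168 + 44835/1800125251)/(22585 - 37636) = -302420997333/1800125251/(-15051) = -302420997333/1800125251*(-1/15051) = 100806999111/9031228384267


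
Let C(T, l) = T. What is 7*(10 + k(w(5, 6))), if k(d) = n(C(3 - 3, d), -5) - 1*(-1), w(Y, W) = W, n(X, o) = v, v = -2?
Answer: 63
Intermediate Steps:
n(X, o) = -2
k(d) = -1 (k(d) = -2 - 1*(-1) = -2 + 1 = -1)
7*(10 + k(w(5, 6))) = 7*(10 - 1) = 7*9 = 63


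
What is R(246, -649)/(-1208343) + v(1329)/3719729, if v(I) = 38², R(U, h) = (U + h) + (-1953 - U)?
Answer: 11423582150/4494708499047 ≈ 0.0025416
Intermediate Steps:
R(U, h) = -1953 + h
v(I) = 1444
R(246, -649)/(-1208343) + v(1329)/3719729 = (-1953 - 649)/(-1208343) + 1444/3719729 = -2602*(-1/1208343) + 1444*(1/3719729) = 2602/1208343 + 1444/3719729 = 11423582150/4494708499047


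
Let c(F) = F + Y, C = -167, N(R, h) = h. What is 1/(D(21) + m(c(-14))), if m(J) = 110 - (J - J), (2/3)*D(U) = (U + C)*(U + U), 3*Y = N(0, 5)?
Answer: -1/9088 ≈ -0.00011004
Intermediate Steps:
Y = 5/3 (Y = (⅓)*5 = 5/3 ≈ 1.6667)
D(U) = 3*U*(-167 + U) (D(U) = 3*((U - 167)*(U + U))/2 = 3*((-167 + U)*(2*U))/2 = 3*(2*U*(-167 + U))/2 = 3*U*(-167 + U))
c(F) = 5/3 + F (c(F) = F + 5/3 = 5/3 + F)
m(J) = 110 (m(J) = 110 - 1*0 = 110 + 0 = 110)
1/(D(21) + m(c(-14))) = 1/(3*21*(-167 + 21) + 110) = 1/(3*21*(-146) + 110) = 1/(-9198 + 110) = 1/(-9088) = -1/9088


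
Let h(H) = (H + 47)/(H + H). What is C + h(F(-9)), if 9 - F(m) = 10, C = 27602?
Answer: 27579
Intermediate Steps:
F(m) = -1 (F(m) = 9 - 1*10 = 9 - 10 = -1)
h(H) = (47 + H)/(2*H) (h(H) = (47 + H)/((2*H)) = (47 + H)*(1/(2*H)) = (47 + H)/(2*H))
C + h(F(-9)) = 27602 + (½)*(47 - 1)/(-1) = 27602 + (½)*(-1)*46 = 27602 - 23 = 27579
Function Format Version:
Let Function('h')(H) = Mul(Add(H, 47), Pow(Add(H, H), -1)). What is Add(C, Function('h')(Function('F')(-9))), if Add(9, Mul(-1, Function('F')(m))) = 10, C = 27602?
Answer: 27579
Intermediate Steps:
Function('F')(m) = -1 (Function('F')(m) = Add(9, Mul(-1, 10)) = Add(9, -10) = -1)
Function('h')(H) = Mul(Rational(1, 2), Pow(H, -1), Add(47, H)) (Function('h')(H) = Mul(Add(47, H), Pow(Mul(2, H), -1)) = Mul(Add(47, H), Mul(Rational(1, 2), Pow(H, -1))) = Mul(Rational(1, 2), Pow(H, -1), Add(47, H)))
Add(C, Function('h')(Function('F')(-9))) = Add(27602, Mul(Rational(1, 2), Pow(-1, -1), Add(47, -1))) = Add(27602, Mul(Rational(1, 2), -1, 46)) = Add(27602, -23) = 27579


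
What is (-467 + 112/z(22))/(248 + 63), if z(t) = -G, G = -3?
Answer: -1289/933 ≈ -1.3816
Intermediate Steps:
z(t) = 3 (z(t) = -1*(-3) = 3)
(-467 + 112/z(22))/(248 + 63) = (-467 + 112/3)/(248 + 63) = (-467 + 112*(1/3))/311 = (-467 + 112/3)*(1/311) = -1289/3*1/311 = -1289/933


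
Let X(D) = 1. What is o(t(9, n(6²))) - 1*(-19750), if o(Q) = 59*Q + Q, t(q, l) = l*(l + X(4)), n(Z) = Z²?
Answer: 100874470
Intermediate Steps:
t(q, l) = l*(1 + l) (t(q, l) = l*(l + 1) = l*(1 + l))
o(Q) = 60*Q
o(t(9, n(6²))) - 1*(-19750) = 60*((6²)²*(1 + (6²)²)) - 1*(-19750) = 60*(36²*(1 + 36²)) + 19750 = 60*(1296*(1 + 1296)) + 19750 = 60*(1296*1297) + 19750 = 60*1680912 + 19750 = 100854720 + 19750 = 100874470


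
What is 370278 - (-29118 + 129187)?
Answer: 270209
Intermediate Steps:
370278 - (-29118 + 129187) = 370278 - 1*100069 = 370278 - 100069 = 270209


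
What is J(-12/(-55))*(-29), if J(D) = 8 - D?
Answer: -12412/55 ≈ -225.67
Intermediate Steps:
J(-12/(-55))*(-29) = (8 - (-12)/(-55))*(-29) = (8 - (-12)*(-1)/55)*(-29) = (8 - 1*12/55)*(-29) = (8 - 12/55)*(-29) = (428/55)*(-29) = -12412/55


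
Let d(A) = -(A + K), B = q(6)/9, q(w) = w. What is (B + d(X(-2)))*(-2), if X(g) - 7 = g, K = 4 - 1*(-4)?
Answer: 74/3 ≈ 24.667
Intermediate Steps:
K = 8 (K = 4 + 4 = 8)
X(g) = 7 + g
B = ⅔ (B = 6/9 = 6*(⅑) = ⅔ ≈ 0.66667)
d(A) = -8 - A (d(A) = -(A + 8) = -(8 + A) = -8 - A)
(B + d(X(-2)))*(-2) = (⅔ + (-8 - (7 - 2)))*(-2) = (⅔ + (-8 - 1*5))*(-2) = (⅔ + (-8 - 5))*(-2) = (⅔ - 13)*(-2) = -37/3*(-2) = 74/3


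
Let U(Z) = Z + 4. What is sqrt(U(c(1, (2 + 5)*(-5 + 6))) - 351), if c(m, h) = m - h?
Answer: I*sqrt(353) ≈ 18.788*I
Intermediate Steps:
U(Z) = 4 + Z
sqrt(U(c(1, (2 + 5)*(-5 + 6))) - 351) = sqrt((4 + (1 - (2 + 5)*(-5 + 6))) - 351) = sqrt((4 + (1 - 7)) - 351) = sqrt((4 - 6) - 351) = sqrt(-2 - 351) = sqrt(-353) = I*sqrt(353)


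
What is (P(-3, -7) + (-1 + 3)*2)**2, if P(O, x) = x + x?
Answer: 100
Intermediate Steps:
P(O, x) = 2*x
(P(-3, -7) + (-1 + 3)*2)**2 = (2*(-7) + (-1 + 3)*2)**2 = (-14 + 2*2)**2 = (-14 + 4)**2 = (-10)**2 = 100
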